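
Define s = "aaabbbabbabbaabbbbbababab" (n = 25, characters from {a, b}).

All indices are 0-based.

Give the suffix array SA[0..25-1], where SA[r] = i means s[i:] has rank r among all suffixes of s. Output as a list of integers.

rank→(start, suffix):
  0 → (0, 'aaabbbabbabbaabbbbbababab')
  1 → (1, 'aabbbabbabbaabbbbbababab')
  2 → (12, 'aabbbbbababab')
  3 → (23, 'ab')
  4 → (21, 'abab')
  5 → (19, 'ababab')
  6 → (9, 'abbaabbbbbababab')
  7 → (6, 'abbabbaabbbbbababab')
  8 → (2, 'abbbabbabbaabbbbbababab')
  9 → (13, 'abbbbbababab')
  10 → (24, 'b')
  11 → (11, 'baabbbbbababab')
  12 → (22, 'bab')
  13 → (20, 'babab')
  14 → (18, 'bababab')
  15 → (8, 'babbaabbbbbababab')
  16 → (5, 'babbabbaabbbbbababab')
  17 → (10, 'bbaabbbbbababab')
  18 → (17, 'bbababab')
  19 → (7, 'bbabbaabbbbbababab')
  20 → (4, 'bbabbabbaabbbbbababab')
  21 → (16, 'bbbababab')
  22 → (3, 'bbbabbabbaabbbbbababab')
  23 → (15, 'bbbbababab')
  24 → (14, 'bbbbbababab')

[0, 1, 12, 23, 21, 19, 9, 6, 2, 13, 24, 11, 22, 20, 18, 8, 5, 10, 17, 7, 4, 16, 3, 15, 14]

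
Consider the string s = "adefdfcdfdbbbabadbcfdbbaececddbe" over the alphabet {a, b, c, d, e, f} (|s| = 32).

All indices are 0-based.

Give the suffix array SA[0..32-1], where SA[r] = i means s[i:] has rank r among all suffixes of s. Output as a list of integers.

[13, 15, 0, 23, 12, 14, 22, 11, 21, 10, 17, 30, 27, 6, 25, 18, 20, 9, 16, 29, 28, 1, 4, 7, 31, 26, 24, 2, 5, 19, 8, 3]

rank→(start, suffix):
  0 → (13, 'abadbcfdbbaececddbe')
  1 → (15, 'adbcfdbbaececddbe')
  2 → (0, 'adefdfcdfdbbbabadbcfdbbaececddbe')
  3 → (23, 'aececddbe')
  4 → (12, 'babadbcfdbbaececddbe')
  5 → (14, 'badbcfdbbaececddbe')
  6 → (22, 'baececddbe')
  7 → (11, 'bbabadbcfdbbaececddbe')
  8 → (21, 'bbaececddbe')
  9 → (10, 'bbbabadbcfdbbaececddbe')
  10 → (17, 'bcfdbbaececddbe')
  11 → (30, 'be')
  12 → (27, 'cddbe')
  13 → (6, 'cdfdbbbabadbcfdbbaececddbe')
  14 → (25, 'cecddbe')
  15 → (18, 'cfdbbaececddbe')
  16 → (20, 'dbbaececddbe')
  17 → (9, 'dbbbabadbcfdbbaececddbe')
  18 → (16, 'dbcfdbbaececddbe')
  19 → (29, 'dbe')
  20 → (28, 'ddbe')
  21 → (1, 'defdfcdfdbbbabadbcfdbbaececddbe')
  22 → (4, 'dfcdfdbbbabadbcfdbbaececddbe')
  23 → (7, 'dfdbbbabadbcfdbbaececddbe')
  24 → (31, 'e')
  25 → (26, 'ecddbe')
  26 → (24, 'ececddbe')
  27 → (2, 'efdfcdfdbbbabadbcfdbbaececddbe')
  28 → (5, 'fcdfdbbbabadbcfdbbaececddbe')
  29 → (19, 'fdbbaececddbe')
  30 → (8, 'fdbbbabadbcfdbbaececddbe')
  31 → (3, 'fdfcdfdbbbabadbcfdbbaececddbe')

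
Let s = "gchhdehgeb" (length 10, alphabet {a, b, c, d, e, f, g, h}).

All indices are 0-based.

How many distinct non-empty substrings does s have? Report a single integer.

rank→(start, suffix):
  0 → (9, 'b')
  1 → (1, 'chhdehgeb')
  2 → (4, 'dehgeb')
  3 → (8, 'eb')
  4 → (5, 'ehgeb')
  5 → (0, 'gchhdehgeb')
  6 → (7, 'geb')
  7 → (3, 'hdehgeb')
  8 → (6, 'hgeb')
  9 → (2, 'hhdehgeb')

SA = [9, 1, 4, 8, 5, 0, 7, 3, 6, 2]
i: (SA[i-1],SA[i]) lcp shared
  1: (9,1) 0 ''
  2: (1,4) 0 ''
  3: (4,8) 0 ''
  4: (8,5) 1 'e'
  5: (5,0) 0 ''
  6: (0,7) 1 'g'
  7: (7,3) 0 ''
  8: (3,6) 1 'h'
  9: (6,2) 1 'h'

n(n+1)/2 = 10·11/2 = 55
Σ LCP = 0 + 0 + 0 + 0 + 1 + 0 + 1 + 0 + 1 + 1 = 4
distinct = 55 − 4 = 51

51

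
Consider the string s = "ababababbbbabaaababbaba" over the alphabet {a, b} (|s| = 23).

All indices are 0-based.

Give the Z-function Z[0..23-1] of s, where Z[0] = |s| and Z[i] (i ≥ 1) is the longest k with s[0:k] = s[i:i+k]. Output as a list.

[23, 0, 6, 0, 4, 0, 2, 0, 0, 0, 0, 3, 0, 1, 1, 4, 0, 2, 0, 0, 3, 0, 1]

Z[0]=23
i=1: i≥r, start 0; Z[1]=0
i=2: i≥r, start 0; Z[2]=6 grow→box=[2,8)
i=3: min(r-i=5, Z[1]=0)=0; Z[3]=0
i=4: min(r-i=4, Z[2]=6)=4; Z[4]=4
i=5: min(r-i=3, Z[3]=0)=0; Z[5]=0
i=6: min(r-i=2, Z[4]=4)=2; Z[6]=2
i=7: min(r-i=1, Z[5]=0)=0; Z[7]=0
i=8: i≥r, start 0; Z[8]=0
i=9: i≥r, start 0; Z[9]=0
i=10: i≥r, start 0; Z[10]=0
i=11: i≥r, start 0; Z[11]=3 grow→box=[11,14)
i=12: min(r-i=2, Z[1]=0)=0; Z[12]=0
i=13: min(r-i=1, Z[2]=6)=1; Z[13]=1
i=14: i≥r, start 0; Z[14]=1 grow→box=[14,15)
i=15: i≥r, start 0; Z[15]=4 grow→box=[15,19)
i=16: min(r-i=3, Z[1]=0)=0; Z[16]=0
i=17: min(r-i=2, Z[2]=6)=2; Z[17]=2
i=18: min(r-i=1, Z[3]=0)=0; Z[18]=0
i=19: i≥r, start 0; Z[19]=0
i=20: i≥r, start 0; Z[20]=3 grow→box=[20,23)
i=21: min(r-i=2, Z[1]=0)=0; Z[21]=0
i=22: min(r-i=1, Z[2]=6)=1; Z[22]=1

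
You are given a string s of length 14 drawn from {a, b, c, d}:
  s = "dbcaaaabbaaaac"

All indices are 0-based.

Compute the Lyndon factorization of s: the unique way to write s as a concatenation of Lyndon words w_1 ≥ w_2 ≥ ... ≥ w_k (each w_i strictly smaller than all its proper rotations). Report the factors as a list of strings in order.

emit factor 1: 'd' (i=0, period=1)
emit factor 2: 'bc' (i=1, period=2)
emit factor 3: 'aaaabbaaaac' (i=3, period=11)

["d", "bc", "aaaabbaaaac"]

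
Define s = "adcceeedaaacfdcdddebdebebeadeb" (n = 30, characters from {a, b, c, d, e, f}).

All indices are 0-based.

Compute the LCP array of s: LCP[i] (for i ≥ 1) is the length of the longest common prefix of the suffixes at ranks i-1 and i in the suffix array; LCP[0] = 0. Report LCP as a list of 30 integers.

[0, 2, 1, 1, 2, 0, 1, 1, 2, 0, 1, 1, 1, 0, 1, 2, 1, 2, 1, 3, 3, 0, 1, 2, 2, 3, 1, 1, 2, 0]

rank | idx | suffix
   0 |   8 | aaacfdcdddebdebebeadeb
   1 |   9 | aacfdcdddebdebebeadeb
   2 |  10 | acfdcdddebdebebeadeb
   3 |   0 | adcceeedaaacfdcdddebdebebeadeb
   4 |  26 | adeb
   5 |  29 | b
   6 |  19 | bdebebeadeb
   7 |  24 | beadeb
   8 |  22 | bebeadeb
   9 |   2 | cceeedaaacfdcdddebdebebeadeb
  10 |  14 | cdddebdebebeadeb
  11 |   3 | ceeedaaacfdcdddebdebebeadeb
  12 |  11 | cfdcdddebdebebeadeb
  13 |   7 | daaacfdcdddebdebebeadeb
  14 |   1 | dcceeedaaacfdcdddebdebebeadeb
  15 |  13 | dcdddebdebebeadeb
  16 |  15 | dddebdebebeadeb
  17 |  16 | ddebdebebeadeb
  18 |  27 | deb
  19 |  17 | debdebebeadeb
  20 |  20 | debebeadeb
  21 |  25 | eadeb
  22 |  28 | eb
  23 |  18 | ebdebebeadeb
  24 |  23 | ebeadeb
  25 |  21 | ebebeadeb
  26 |   6 | edaaacfdcdddebdebebeadeb
  27 |   5 | eedaaacfdcdddebdebebeadeb
  28 |   4 | eeedaaacfdcdddebdebebeadeb
  29 |  12 | fdcdddebdebebeadeb

SA = [8, 9, 10, 0, 26, 29, 19, 24, 22, 2, 14, 3, 11, 7, 1, 13, 15, 16, 27, 17, 20, 25, 28, 18, 23, 21, 6, 5, 4, 12]
i: (SA[i-1],SA[i]) lcp shared
  1: (8,9) 2 'aa'
  2: (9,10) 1 'a'
  3: (10,0) 1 'a'
  4: (0,26) 2 'ad'
  5: (26,29) 0 ''
  6: (29,19) 1 'b'
  7: (19,24) 1 'b'
  8: (24,22) 2 'be'
  9: (22,2) 0 ''
  10: (2,14) 1 'c'
  11: (14,3) 1 'c'
  12: (3,11) 1 'c'
  13: (11,7) 0 ''
  14: (7,1) 1 'd'
  15: (1,13) 2 'dc'
  16: (13,15) 1 'd'
  17: (15,16) 2 'dd'
  18: (16,27) 1 'd'
  19: (27,17) 3 'deb'
  20: (17,20) 3 'deb'
  21: (20,25) 0 ''
  22: (25,28) 1 'e'
  23: (28,18) 2 'eb'
  24: (18,23) 2 'eb'
  25: (23,21) 3 'ebe'
  26: (21,6) 1 'e'
  27: (6,5) 1 'e'
  28: (5,4) 2 'ee'
  29: (4,12) 0 ''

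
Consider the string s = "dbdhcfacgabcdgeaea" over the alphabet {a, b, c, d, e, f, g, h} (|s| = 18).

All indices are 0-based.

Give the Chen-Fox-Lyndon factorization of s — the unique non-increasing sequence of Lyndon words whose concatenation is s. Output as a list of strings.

emit factor 1: 'd' (i=0, period=1)
emit factor 2: 'bdhcf' (i=1, period=5)
emit factor 3: 'acg' (i=6, period=3)
emit factor 4: 'abcdgeae' (i=9, period=8)
emit factor 5: 'a' (i=17, period=1)

["d", "bdhcf", "acg", "abcdgeae", "a"]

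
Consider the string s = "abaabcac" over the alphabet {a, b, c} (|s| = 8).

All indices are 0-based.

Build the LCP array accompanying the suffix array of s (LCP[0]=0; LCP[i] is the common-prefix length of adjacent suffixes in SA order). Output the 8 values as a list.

[0, 1, 2, 1, 0, 1, 0, 1]

sorted suffixes:
  #0 SA[0]=2  'aabcac'
  #1 SA[1]=0  'abaabcac'
  #2 SA[2]=3  'abcac'
  #3 SA[3]=6  'ac'
  #4 SA[4]=1  'baabcac'
  #5 SA[5]=4  'bcac'
  #6 SA[6]=7  'c'
  #7 SA[7]=5  'cac'

SA = [2, 0, 3, 6, 1, 4, 7, 5]
rank  pair      lcp
   1  s[2:],s[0:]  1  'a'
   2  s[0:],s[3:]  2  'ab'
   3  s[3:],s[6:]  1  'a'
   4  s[6:],s[1:]  0  ''
   5  s[1:],s[4:]  1  'b'
   6  s[4:],s[7:]  0  ''
   7  s[7:],s[5:]  1  'c'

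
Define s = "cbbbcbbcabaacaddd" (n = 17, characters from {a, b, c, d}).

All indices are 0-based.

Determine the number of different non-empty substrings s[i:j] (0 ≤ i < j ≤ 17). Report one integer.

132

sorted suffixes:
  #0 SA[0]=10  'aacaddd'
  #1 SA[1]=8  'abaacaddd'
  #2 SA[2]=11  'acaddd'
  #3 SA[3]=13  'addd'
  #4 SA[4]=9  'baacaddd'
  #5 SA[5]=1  'bbbcbbcabaacaddd'
  #6 SA[6]=5  'bbcabaacaddd'
  #7 SA[7]=2  'bbcbbcabaacaddd'
  #8 SA[8]=6  'bcabaacaddd'
  #9 SA[9]=3  'bcbbcabaacaddd'
  #10 SA[10]=7  'cabaacaddd'
  #11 SA[11]=12  'caddd'
  #12 SA[12]=0  'cbbbcbbcabaacaddd'
  #13 SA[13]=4  'cbbcabaacaddd'
  #14 SA[14]=16  'd'
  #15 SA[15]=15  'dd'
  #16 SA[16]=14  'ddd'

SA = [10, 8, 11, 13, 9, 1, 5, 2, 6, 3, 7, 12, 0, 4, 16, 15, 14]
rank  pair      lcp
   1  s[10:],s[8:]  1  'a'
   2  s[8:],s[11:]  1  'a'
   3  s[11:],s[13:]  1  'a'
   4  s[13:],s[9:]  0  ''
   5  s[9:],s[1:]  1  'b'
   6  s[1:],s[5:]  2  'bb'
   7  s[5:],s[2:]  3  'bbc'
   8  s[2:],s[6:]  1  'b'
   9  s[6:],s[3:]  2  'bc'
  10  s[3:],s[7:]  0  ''
  11  s[7:],s[12:]  2  'ca'
  12  s[12:],s[0:]  1  'c'
  13  s[0:],s[4:]  3  'cbb'
  14  s[4:],s[16:]  0  ''
  15  s[16:],s[15:]  1  'd'
  16  s[15:],s[14:]  2  'dd'

n(n+1)/2 = 17·18/2 = 153
Σ LCP = 0 + 1 + 1 + 1 + 0 + 1 + 2 + 3 + 1 + 2 + 0 + 2 + 1 + 3 + 0 + 1 + 2 = 21
distinct = 153 − 21 = 132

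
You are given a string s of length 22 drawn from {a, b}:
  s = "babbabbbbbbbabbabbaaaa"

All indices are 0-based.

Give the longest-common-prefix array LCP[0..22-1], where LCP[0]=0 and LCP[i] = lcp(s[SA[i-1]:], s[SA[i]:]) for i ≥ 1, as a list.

rank | idx | suffix
   0 |  21 | a
   1 |  20 | aa
   2 |  19 | aaa
   3 |  18 | aaaa
   4 |  15 | abbaaaa
   5 |  12 | abbabbaaaa
   6 |   1 | abbabbbbbbbabbabbaaaa
   7 |   4 | abbbbbbbabbabbaaaa
   8 |  17 | baaaa
   9 |  14 | babbaaaa
  10 |  11 | babbabbaaaa
  11 |   0 | babbabbbbbbbabbabbaaaa
  12 |   3 | babbbbbbbabbabbaaaa
  13 |  16 | bbaaaa
  14 |  13 | bbabbaaaa
  15 |  10 | bbabbabbaaaa
  16 |   2 | bbabbbbbbbabbabbaaaa
  17 |   9 | bbbabbabbaaaa
  18 |   8 | bbbbabbabbaaaa
  19 |   7 | bbbbbabbabbaaaa
  20 |   6 | bbbbbbabbabbaaaa
  21 |   5 | bbbbbbbabbabbaaaa

SA = [21, 20, 19, 18, 15, 12, 1, 4, 17, 14, 11, 0, 3, 16, 13, 10, 2, 9, 8, 7, 6, 5]
rank  pair      lcp
   1  s[21:],s[20:]  1  'a'
   2  s[20:],s[19:]  2  'aa'
   3  s[19:],s[18:]  3  'aaa'
   4  s[18:],s[15:]  1  'a'
   5  s[15:],s[12:]  4  'abba'
   6  s[12:],s[1:]  6  'abbabb'
   7  s[1:],s[4:]  3  'abb'
   8  s[4:],s[17:]  0  ''
   9  s[17:],s[14:]  2  'ba'
  10  s[14:],s[11:]  5  'babba'
  11  s[11:],s[0:]  7  'babbabb'
  12  s[0:],s[3:]  4  'babb'
  13  s[3:],s[16:]  1  'b'
  14  s[16:],s[13:]  3  'bba'
  15  s[13:],s[10:]  6  'bbabba'
  16  s[10:],s[2:]  5  'bbabb'
  17  s[2:],s[9:]  2  'bb'
  18  s[9:],s[8:]  3  'bbb'
  19  s[8:],s[7:]  4  'bbbb'
  20  s[7:],s[6:]  5  'bbbbb'
  21  s[6:],s[5:]  6  'bbbbbb'

[0, 1, 2, 3, 1, 4, 6, 3, 0, 2, 5, 7, 4, 1, 3, 6, 5, 2, 3, 4, 5, 6]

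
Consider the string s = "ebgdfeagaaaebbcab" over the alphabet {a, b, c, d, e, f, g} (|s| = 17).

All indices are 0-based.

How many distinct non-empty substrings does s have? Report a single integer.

141

sorted suffixes:
  #0 SA[0]=8  'aaaebbcab'
  #1 SA[1]=9  'aaebbcab'
  #2 SA[2]=15  'ab'
  #3 SA[3]=10  'aebbcab'
  #4 SA[4]=6  'agaaaebbcab'
  #5 SA[5]=16  'b'
  #6 SA[6]=12  'bbcab'
  #7 SA[7]=13  'bcab'
  #8 SA[8]=1  'bgdfeagaaaebbcab'
  #9 SA[9]=14  'cab'
  #10 SA[10]=3  'dfeagaaaebbcab'
  #11 SA[11]=5  'eagaaaebbcab'
  #12 SA[12]=11  'ebbcab'
  #13 SA[13]=0  'ebgdfeagaaaebbcab'
  #14 SA[14]=4  'feagaaaebbcab'
  #15 SA[15]=7  'gaaaebbcab'
  #16 SA[16]=2  'gdfeagaaaebbcab'

SA = [8, 9, 15, 10, 6, 16, 12, 13, 1, 14, 3, 5, 11, 0, 4, 7, 2]
i: (SA[i-1],SA[i]) lcp shared
  1: (8,9) 2 'aa'
  2: (9,15) 1 'a'
  3: (15,10) 1 'a'
  4: (10,6) 1 'a'
  5: (6,16) 0 ''
  6: (16,12) 1 'b'
  7: (12,13) 1 'b'
  8: (13,1) 1 'b'
  9: (1,14) 0 ''
  10: (14,3) 0 ''
  11: (3,5) 0 ''
  12: (5,11) 1 'e'
  13: (11,0) 2 'eb'
  14: (0,4) 0 ''
  15: (4,7) 0 ''
  16: (7,2) 1 'g'

n(n+1)/2 = 17·18/2 = 153
Σ LCP = 0 + 2 + 1 + 1 + 1 + 0 + 1 + 1 + 1 + 0 + 0 + 0 + 1 + 2 + 0 + 0 + 1 = 12
distinct = 153 − 12 = 141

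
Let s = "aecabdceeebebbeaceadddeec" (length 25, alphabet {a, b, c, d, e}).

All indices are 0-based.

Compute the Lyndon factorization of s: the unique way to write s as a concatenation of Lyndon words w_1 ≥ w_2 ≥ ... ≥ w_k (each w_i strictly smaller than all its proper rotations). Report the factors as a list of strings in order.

["aec", "abdceeebebbeaceadddeec"]

emit factor 1: 'aec' (i=0, period=3)
emit factor 2: 'abdceeebebbeaceadddeec' (i=3, period=22)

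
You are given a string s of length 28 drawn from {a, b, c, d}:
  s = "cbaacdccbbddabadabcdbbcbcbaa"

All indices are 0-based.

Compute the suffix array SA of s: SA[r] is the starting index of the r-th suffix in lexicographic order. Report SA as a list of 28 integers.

[27, 26, 2, 12, 16, 3, 14, 25, 1, 13, 20, 8, 23, 21, 17, 9, 24, 0, 7, 22, 6, 18, 4, 11, 15, 19, 5, 10]

rank→(start, suffix):
  0 → (27, 'a')
  1 → (26, 'aa')
  2 → (2, 'aacdccbbddabadabcdbbcbcbaa')
  3 → (12, 'abadabcdbbcbcbaa')
  4 → (16, 'abcdbbcbcbaa')
  5 → (3, 'acdccbbddabadabcdbbcbcbaa')
  6 → (14, 'adabcdbbcbcbaa')
  7 → (25, 'baa')
  8 → (1, 'baacdccbbddabadabcdbbcbcbaa')
  9 → (13, 'badabcdbbcbcbaa')
  10 → (20, 'bbcbcbaa')
  11 → (8, 'bbddabadabcdbbcbcbaa')
  12 → (23, 'bcbaa')
  13 → (21, 'bcbcbaa')
  14 → (17, 'bcdbbcbcbaa')
  15 → (9, 'bddabadabcdbbcbcbaa')
  16 → (24, 'cbaa')
  17 → (0, 'cbaacdccbbddabadabcdbbcbcbaa')
  18 → (7, 'cbbddabadabcdbbcbcbaa')
  19 → (22, 'cbcbaa')
  20 → (6, 'ccbbddabadabcdbbcbcbaa')
  21 → (18, 'cdbbcbcbaa')
  22 → (4, 'cdccbbddabadabcdbbcbcbaa')
  23 → (11, 'dabadabcdbbcbcbaa')
  24 → (15, 'dabcdbbcbcbaa')
  25 → (19, 'dbbcbcbaa')
  26 → (5, 'dccbbddabadabcdbbcbcbaa')
  27 → (10, 'ddabadabcdbbcbcbaa')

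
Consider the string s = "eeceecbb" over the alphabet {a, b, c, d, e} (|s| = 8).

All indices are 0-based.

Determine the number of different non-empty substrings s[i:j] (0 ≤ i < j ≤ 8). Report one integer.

sorted suffixes:
  #0 SA[0]=7  'b'
  #1 SA[1]=6  'bb'
  #2 SA[2]=5  'cbb'
  #3 SA[3]=2  'ceecbb'
  #4 SA[4]=4  'ecbb'
  #5 SA[5]=1  'eceecbb'
  #6 SA[6]=3  'eecbb'
  #7 SA[7]=0  'eeceecbb'

SA = [7, 6, 5, 2, 4, 1, 3, 0]
rank  pair      lcp
   1  s[7:],s[6:]  1  'b'
   2  s[6:],s[5:]  0  ''
   3  s[5:],s[2:]  1  'c'
   4  s[2:],s[4:]  0  ''
   5  s[4:],s[1:]  2  'ec'
   6  s[1:],s[3:]  1  'e'
   7  s[3:],s[0:]  3  'eec'

n(n+1)/2 = 8·9/2 = 36
Σ LCP = 0 + 1 + 0 + 1 + 0 + 2 + 1 + 3 = 8
distinct = 36 − 8 = 28

28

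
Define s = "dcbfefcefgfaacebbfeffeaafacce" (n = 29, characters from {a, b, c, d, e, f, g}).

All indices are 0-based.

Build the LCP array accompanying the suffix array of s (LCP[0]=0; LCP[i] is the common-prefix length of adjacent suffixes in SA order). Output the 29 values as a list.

sorted suffixes:
  #0 SA[0]=11  'aacebbfeffeaafacce'
  #1 SA[1]=22  'aafacce'
  #2 SA[2]=25  'acce'
  #3 SA[3]=12  'acebbfeffeaafacce'
  #4 SA[4]=23  'afacce'
  #5 SA[5]=15  'bbfeffeaafacce'
  #6 SA[6]=2  'bfefcefgfaacebbfeffeaafacce'
  #7 SA[7]=16  'bfeffeaafacce'
  #8 SA[8]=1  'cbfefcefgfaacebbfeffeaafacce'
  #9 SA[9]=26  'cce'
  #10 SA[10]=27  'ce'
  #11 SA[11]=13  'cebbfeffeaafacce'
  #12 SA[12]=6  'cefgfaacebbfeffeaafacce'
  #13 SA[13]=0  'dcbfefcefgfaacebbfeffeaafacce'
  #14 SA[14]=28  'e'
  #15 SA[15]=21  'eaafacce'
  #16 SA[16]=14  'ebbfeffeaafacce'
  #17 SA[17]=4  'efcefgfaacebbfeffeaafacce'
  #18 SA[18]=18  'effeaafacce'
  #19 SA[19]=7  'efgfaacebbfeffeaafacce'
  #20 SA[20]=10  'faacebbfeffeaafacce'
  #21 SA[21]=24  'facce'
  #22 SA[22]=5  'fcefgfaacebbfeffeaafacce'
  #23 SA[23]=20  'feaafacce'
  #24 SA[24]=3  'fefcefgfaacebbfeffeaafacce'
  #25 SA[25]=17  'feffeaafacce'
  #26 SA[26]=19  'ffeaafacce'
  #27 SA[27]=8  'fgfaacebbfeffeaafacce'
  #28 SA[28]=9  'gfaacebbfeffeaafacce'

SA = [11, 22, 25, 12, 23, 15, 2, 16, 1, 26, 27, 13, 6, 0, 28, 21, 14, 4, 18, 7, 10, 24, 5, 20, 3, 17, 19, 8, 9]
rank  pair      lcp
   1  s[11:],s[22:]  2  'aa'
   2  s[22:],s[25:]  1  'a'
   3  s[25:],s[12:]  2  'ac'
   4  s[12:],s[23:]  1  'a'
   5  s[23:],s[15:]  0  ''
   6  s[15:],s[2:]  1  'b'
   7  s[2:],s[16:]  4  'bfef'
   8  s[16:],s[1:]  0  ''
   9  s[1:],s[26:]  1  'c'
  10  s[26:],s[27:]  1  'c'
  11  s[27:],s[13:]  2  'ce'
  12  s[13:],s[6:]  2  'ce'
  13  s[6:],s[0:]  0  ''
  14  s[0:],s[28:]  0  ''
  15  s[28:],s[21:]  1  'e'
  16  s[21:],s[14:]  1  'e'
  17  s[14:],s[4:]  1  'e'
  18  s[4:],s[18:]  2  'ef'
  19  s[18:],s[7:]  2  'ef'
  20  s[7:],s[10:]  0  ''
  21  s[10:],s[24:]  2  'fa'
  22  s[24:],s[5:]  1  'f'
  23  s[5:],s[20:]  1  'f'
  24  s[20:],s[3:]  2  'fe'
  25  s[3:],s[17:]  3  'fef'
  26  s[17:],s[19:]  1  'f'
  27  s[19:],s[8:]  1  'f'
  28  s[8:],s[9:]  0  ''

[0, 2, 1, 2, 1, 0, 1, 4, 0, 1, 1, 2, 2, 0, 0, 1, 1, 1, 2, 2, 0, 2, 1, 1, 2, 3, 1, 1, 0]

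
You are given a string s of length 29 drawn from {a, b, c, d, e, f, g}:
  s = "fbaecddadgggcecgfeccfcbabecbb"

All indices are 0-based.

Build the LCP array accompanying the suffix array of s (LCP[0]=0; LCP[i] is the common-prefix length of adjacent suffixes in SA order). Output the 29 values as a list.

rank | idx | suffix
   0 |  23 | abecbb
   1 |   7 | adgggcecgfeccfcbabecbb
   2 |   2 | aecddadgggcecgfeccfcbabecbb
   3 |  28 | b
   4 |  22 | babecbb
   5 |   1 | baecddadgggcecgfeccfcbabecbb
   6 |  27 | bb
   7 |  24 | becbb
   8 |  21 | cbabecbb
   9 |  26 | cbb
  10 |  18 | ccfcbabecbb
  11 |   4 | cddadgggcecgfeccfcbabecbb
  12 |  12 | cecgfeccfcbabecbb
  13 |  19 | cfcbabecbb
  14 |  14 | cgfeccfcbabecbb
  15 |   6 | dadgggcecgfeccfcbabecbb
  16 |   5 | ddadgggcecgfeccfcbabecbb
  17 |   8 | dgggcecgfeccfcbabecbb
  18 |  25 | ecbb
  19 |  17 | eccfcbabecbb
  20 |   3 | ecddadgggcecgfeccfcbabecbb
  21 |  13 | ecgfeccfcbabecbb
  22 |   0 | fbaecddadgggcecgfeccfcbabecbb
  23 |  20 | fcbabecbb
  24 |  16 | feccfcbabecbb
  25 |  11 | gcecgfeccfcbabecbb
  26 |  15 | gfeccfcbabecbb
  27 |  10 | ggcecgfeccfcbabecbb
  28 |   9 | gggcecgfeccfcbabecbb

SA = [23, 7, 2, 28, 22, 1, 27, 24, 21, 26, 18, 4, 12, 19, 14, 6, 5, 8, 25, 17, 3, 13, 0, 20, 16, 11, 15, 10, 9]
i: (SA[i-1],SA[i]) lcp shared
  1: (23,7) 1 'a'
  2: (7,2) 1 'a'
  3: (2,28) 0 ''
  4: (28,22) 1 'b'
  5: (22,1) 2 'ba'
  6: (1,27) 1 'b'
  7: (27,24) 1 'b'
  8: (24,21) 0 ''
  9: (21,26) 2 'cb'
  10: (26,18) 1 'c'
  11: (18,4) 1 'c'
  12: (4,12) 1 'c'
  13: (12,19) 1 'c'
  14: (19,14) 1 'c'
  15: (14,6) 0 ''
  16: (6,5) 1 'd'
  17: (5,8) 1 'd'
  18: (8,25) 0 ''
  19: (25,17) 2 'ec'
  20: (17,3) 2 'ec'
  21: (3,13) 2 'ec'
  22: (13,0) 0 ''
  23: (0,20) 1 'f'
  24: (20,16) 1 'f'
  25: (16,11) 0 ''
  26: (11,15) 1 'g'
  27: (15,10) 1 'g'
  28: (10,9) 2 'gg'

[0, 1, 1, 0, 1, 2, 1, 1, 0, 2, 1, 1, 1, 1, 1, 0, 1, 1, 0, 2, 2, 2, 0, 1, 1, 0, 1, 1, 2]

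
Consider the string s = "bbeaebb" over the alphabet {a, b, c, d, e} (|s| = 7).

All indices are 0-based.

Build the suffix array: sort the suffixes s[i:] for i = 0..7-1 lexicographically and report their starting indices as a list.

[3, 6, 5, 0, 1, 2, 4]

rank→(start, suffix):
  0 → (3, 'aebb')
  1 → (6, 'b')
  2 → (5, 'bb')
  3 → (0, 'bbeaebb')
  4 → (1, 'beaebb')
  5 → (2, 'eaebb')
  6 → (4, 'ebb')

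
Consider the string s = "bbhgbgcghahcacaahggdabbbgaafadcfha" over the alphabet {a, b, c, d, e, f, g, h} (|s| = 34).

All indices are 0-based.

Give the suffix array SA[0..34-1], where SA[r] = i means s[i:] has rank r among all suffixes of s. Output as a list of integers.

[33, 25, 14, 20, 12, 28, 26, 9, 15, 21, 22, 0, 23, 4, 1, 13, 11, 30, 6, 19, 29, 27, 31, 24, 3, 5, 18, 17, 7, 32, 8, 10, 2, 16]

sorted suffixes:
  #0 SA[0]=33  'a'
  #1 SA[1]=25  'aafadcfha'
  #2 SA[2]=14  'aahggdabbbgaafadcfha'
  #3 SA[3]=20  'abbbgaafadcfha'
  #4 SA[4]=12  'acaahggdabbbgaafadcfha'
  #5 SA[5]=28  'adcfha'
  #6 SA[6]=26  'afadcfha'
  #7 SA[7]=9  'ahcacaahggdabbbgaafadcfha'
  #8 SA[8]=15  'ahggdabbbgaafadcfha'
  #9 SA[9]=21  'bbbgaafadcfha'
  #10 SA[10]=22  'bbgaafadcfha'
  #11 SA[11]=0  'bbhgbgcghahcacaahggdabbbgaafadcfha'
  #12 SA[12]=23  'bgaafadcfha'
  #13 SA[13]=4  'bgcghahcacaahggdabbbgaafadcfha'
  #14 SA[14]=1  'bhgbgcghahcacaahggdabbbgaafadcfha'
  #15 SA[15]=13  'caahggdabbbgaafadcfha'
  #16 SA[16]=11  'cacaahggdabbbgaafadcfha'
  #17 SA[17]=30  'cfha'
  #18 SA[18]=6  'cghahcacaahggdabbbgaafadcfha'
  #19 SA[19]=19  'dabbbgaafadcfha'
  #20 SA[20]=29  'dcfha'
  #21 SA[21]=27  'fadcfha'
  #22 SA[22]=31  'fha'
  #23 SA[23]=24  'gaafadcfha'
  #24 SA[24]=3  'gbgcghahcacaahggdabbbgaafadcfha'
  #25 SA[25]=5  'gcghahcacaahggdabbbgaafadcfha'
  #26 SA[26]=18  'gdabbbgaafadcfha'
  #27 SA[27]=17  'ggdabbbgaafadcfha'
  #28 SA[28]=7  'ghahcacaahggdabbbgaafadcfha'
  #29 SA[29]=32  'ha'
  #30 SA[30]=8  'hahcacaahggdabbbgaafadcfha'
  #31 SA[31]=10  'hcacaahggdabbbgaafadcfha'
  #32 SA[32]=2  'hgbgcghahcacaahggdabbbgaafadcfha'
  #33 SA[33]=16  'hggdabbbgaafadcfha'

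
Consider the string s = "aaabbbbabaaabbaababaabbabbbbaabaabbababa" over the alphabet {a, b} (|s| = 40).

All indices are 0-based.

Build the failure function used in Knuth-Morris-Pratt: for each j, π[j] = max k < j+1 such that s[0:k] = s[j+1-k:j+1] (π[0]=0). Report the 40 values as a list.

π[0] = 0
j=1 s[j]='a': π[1]=1 (border 'a')
j=2 s[j]='a': π[2]=2 (border 'aa')
j=3 s[j]='b': k: 2→1→0; π[3]=0 (border '')
j=4 s[j]='b': π[4]=0 (border '')
j=5 s[j]='b': π[5]=0 (border '')
j=6 s[j]='b': π[6]=0 (border '')
j=7 s[j]='a': π[7]=1 (border 'a')
j=8 s[j]='b': k: 1→0; π[8]=0 (border '')
j=9 s[j]='a': π[9]=1 (border 'a')
j=10 s[j]='a': π[10]=2 (border 'aa')
j=11 s[j]='a': π[11]=3 (border 'aaa')
j=12 s[j]='b': π[12]=4 (border 'aaab')
j=13 s[j]='b': π[13]=5 (border 'aaabb')
j=14 s[j]='a': k: 5→0; π[14]=1 (border 'a')
j=15 s[j]='a': π[15]=2 (border 'aa')
j=16 s[j]='b': k: 2→1→0; π[16]=0 (border '')
j=17 s[j]='a': π[17]=1 (border 'a')
j=18 s[j]='b': k: 1→0; π[18]=0 (border '')
j=19 s[j]='a': π[19]=1 (border 'a')
j=20 s[j]='a': π[20]=2 (border 'aa')
j=21 s[j]='b': k: 2→1→0; π[21]=0 (border '')
j=22 s[j]='b': π[22]=0 (border '')
j=23 s[j]='a': π[23]=1 (border 'a')
j=24 s[j]='b': k: 1→0; π[24]=0 (border '')
j=25 s[j]='b': π[25]=0 (border '')
j=26 s[j]='b': π[26]=0 (border '')
j=27 s[j]='b': π[27]=0 (border '')
j=28 s[j]='a': π[28]=1 (border 'a')
j=29 s[j]='a': π[29]=2 (border 'aa')
j=30 s[j]='b': k: 2→1→0; π[30]=0 (border '')
j=31 s[j]='a': π[31]=1 (border 'a')
j=32 s[j]='a': π[32]=2 (border 'aa')
j=33 s[j]='b': k: 2→1→0; π[33]=0 (border '')
j=34 s[j]='b': π[34]=0 (border '')
j=35 s[j]='a': π[35]=1 (border 'a')
j=36 s[j]='b': k: 1→0; π[36]=0 (border '')
j=37 s[j]='a': π[37]=1 (border 'a')
j=38 s[j]='b': k: 1→0; π[38]=0 (border '')
j=39 s[j]='a': π[39]=1 (border 'a')

[0, 1, 2, 0, 0, 0, 0, 1, 0, 1, 2, 3, 4, 5, 1, 2, 0, 1, 0, 1, 2, 0, 0, 1, 0, 0, 0, 0, 1, 2, 0, 1, 2, 0, 0, 1, 0, 1, 0, 1]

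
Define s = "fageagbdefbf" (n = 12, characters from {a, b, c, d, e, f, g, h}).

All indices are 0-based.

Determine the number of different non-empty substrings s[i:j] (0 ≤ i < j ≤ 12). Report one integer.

sorted suffixes:
  #0 SA[0]=4  'agbdefbf'
  #1 SA[1]=1  'ageagbdefbf'
  #2 SA[2]=6  'bdefbf'
  #3 SA[3]=10  'bf'
  #4 SA[4]=7  'defbf'
  #5 SA[5]=3  'eagbdefbf'
  #6 SA[6]=8  'efbf'
  #7 SA[7]=11  'f'
  #8 SA[8]=0  'fageagbdefbf'
  #9 SA[9]=9  'fbf'
  #10 SA[10]=5  'gbdefbf'
  #11 SA[11]=2  'geagbdefbf'

SA = [4, 1, 6, 10, 7, 3, 8, 11, 0, 9, 5, 2]
i: (SA[i-1],SA[i]) lcp shared
  1: (4,1) 2 'ag'
  2: (1,6) 0 ''
  3: (6,10) 1 'b'
  4: (10,7) 0 ''
  5: (7,3) 0 ''
  6: (3,8) 1 'e'
  7: (8,11) 0 ''
  8: (11,0) 1 'f'
  9: (0,9) 1 'f'
  10: (9,5) 0 ''
  11: (5,2) 1 'g'

n(n+1)/2 = 12·13/2 = 78
Σ LCP = 0 + 2 + 0 + 1 + 0 + 0 + 1 + 0 + 1 + 1 + 0 + 1 = 7
distinct = 78 − 7 = 71

71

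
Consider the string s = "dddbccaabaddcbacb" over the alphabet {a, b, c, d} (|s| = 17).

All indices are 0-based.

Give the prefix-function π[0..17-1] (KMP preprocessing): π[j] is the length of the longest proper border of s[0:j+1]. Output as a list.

π[0] = 0
j=1 s[j]='d': π[1]=1 (border 'd')
j=2 s[j]='d': π[2]=2 (border 'dd')
j=3 s[j]='b': k: 2→1→0; π[3]=0 (border '')
j=4 s[j]='c': π[4]=0 (border '')
j=5 s[j]='c': π[5]=0 (border '')
j=6 s[j]='a': π[6]=0 (border '')
j=7 s[j]='a': π[7]=0 (border '')
j=8 s[j]='b': π[8]=0 (border '')
j=9 s[j]='a': π[9]=0 (border '')
j=10 s[j]='d': π[10]=1 (border 'd')
j=11 s[j]='d': π[11]=2 (border 'dd')
j=12 s[j]='c': k: 2→1→0; π[12]=0 (border '')
j=13 s[j]='b': π[13]=0 (border '')
j=14 s[j]='a': π[14]=0 (border '')
j=15 s[j]='c': π[15]=0 (border '')
j=16 s[j]='b': π[16]=0 (border '')

[0, 1, 2, 0, 0, 0, 0, 0, 0, 0, 1, 2, 0, 0, 0, 0, 0]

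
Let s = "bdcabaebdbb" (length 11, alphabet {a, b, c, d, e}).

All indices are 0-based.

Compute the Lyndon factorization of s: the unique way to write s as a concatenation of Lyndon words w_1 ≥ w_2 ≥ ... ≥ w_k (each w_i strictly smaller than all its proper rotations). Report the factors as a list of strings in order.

emit factor 1: 'bdc' (i=0, period=3)
emit factor 2: 'abaebdbb' (i=3, period=8)

["bdc", "abaebdbb"]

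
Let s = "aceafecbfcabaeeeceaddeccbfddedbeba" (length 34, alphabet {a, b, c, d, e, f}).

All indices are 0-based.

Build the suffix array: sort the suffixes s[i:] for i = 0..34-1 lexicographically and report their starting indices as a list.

rank | idx | suffix
   0 |  33 | a
   1 |  10 | abaeeeceaddeccbfddedbeba
   2 |   0 | aceafecbfcabaeeeceaddeccbfddedbeba
   3 |  18 | addeccbfddedbeba
   4 |  12 | aeeeceaddeccbfddedbeba
   5 |   3 | afecbfcabaeeeceaddeccbfddedbeba
   6 |  32 | ba
   7 |  11 | baeeeceaddeccbfddedbeba
   8 |  30 | beba
   9 |   7 | bfcabaeeeceaddeccbfddedbeba
  10 |  24 | bfddedbeba
  11 |   9 | cabaeeeceaddeccbfddedbeba
  12 |   6 | cbfcabaeeeceaddeccbfddedbeba
  13 |  23 | cbfddedbeba
  14 |  22 | ccbfddedbeba
  15 |  16 | ceaddeccbfddedbeba
  16 |   1 | ceafecbfcabaeeeceaddeccbfddedbeba
  17 |  29 | dbeba
  18 |  19 | ddeccbfddedbeba
  19 |  26 | ddedbeba
  20 |  20 | deccbfddedbeba
  21 |  27 | dedbeba
  22 |  17 | eaddeccbfddedbeba
  23 |   2 | eafecbfcabaeeeceaddeccbfddedbeba
  24 |  31 | eba
  25 |   5 | ecbfcabaeeeceaddeccbfddedbeba
  26 |  21 | eccbfddedbeba
  27 |  15 | eceaddeccbfddedbeba
  28 |  28 | edbeba
  29 |  14 | eeceaddeccbfddedbeba
  30 |  13 | eeeceaddeccbfddedbeba
  31 |   8 | fcabaeeeceaddeccbfddedbeba
  32 |  25 | fddedbeba
  33 |   4 | fecbfcabaeeeceaddeccbfddedbeba

[33, 10, 0, 18, 12, 3, 32, 11, 30, 7, 24, 9, 6, 23, 22, 16, 1, 29, 19, 26, 20, 27, 17, 2, 31, 5, 21, 15, 28, 14, 13, 8, 25, 4]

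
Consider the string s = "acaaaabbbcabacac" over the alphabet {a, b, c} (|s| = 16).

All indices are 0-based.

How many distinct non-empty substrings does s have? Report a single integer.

113

sorted suffixes:
  #0 SA[0]=2  'aaaabbbcabacac'
  #1 SA[1]=3  'aaabbbcabacac'
  #2 SA[2]=4  'aabbbcabacac'
  #3 SA[3]=10  'abacac'
  #4 SA[4]=5  'abbbcabacac'
  #5 SA[5]=14  'ac'
  #6 SA[6]=0  'acaaaabbbcabacac'
  #7 SA[7]=12  'acac'
  #8 SA[8]=11  'bacac'
  #9 SA[9]=6  'bbbcabacac'
  #10 SA[10]=7  'bbcabacac'
  #11 SA[11]=8  'bcabacac'
  #12 SA[12]=15  'c'
  #13 SA[13]=1  'caaaabbbcabacac'
  #14 SA[14]=9  'cabacac'
  #15 SA[15]=13  'cac'

SA = [2, 3, 4, 10, 5, 14, 0, 12, 11, 6, 7, 8, 15, 1, 9, 13]
[i] adj suffixes → lcp
  [1] 2/3 → 3 ('aaa')
  [2] 3/4 → 2 ('aa')
  [3] 4/10 → 1 ('a')
  [4] 10/5 → 2 ('ab')
  [5] 5/14 → 1 ('a')
  [6] 14/0 → 2 ('ac')
  [7] 0/12 → 3 ('aca')
  [8] 12/11 → 0 ('')
  [9] 11/6 → 1 ('b')
  [10] 6/7 → 2 ('bb')
  [11] 7/8 → 1 ('b')
  [12] 8/15 → 0 ('')
  [13] 15/1 → 1 ('c')
  [14] 1/9 → 2 ('ca')
  [15] 9/13 → 2 ('ca')

n(n+1)/2 = 16·17/2 = 136
Σ LCP = 0 + 3 + 2 + 1 + 2 + 1 + 2 + 3 + 0 + 1 + 2 + 1 + 0 + 1 + 2 + 2 = 23
distinct = 136 − 23 = 113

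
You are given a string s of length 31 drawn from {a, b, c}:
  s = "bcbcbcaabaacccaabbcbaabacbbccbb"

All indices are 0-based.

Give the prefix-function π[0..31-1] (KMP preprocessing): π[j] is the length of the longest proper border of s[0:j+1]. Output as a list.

π[0] = 0
j=1 s[j]='c': π[1]=0 (border '')
j=2 s[j]='b': π[2]=1 (border 'b')
j=3 s[j]='c': π[3]=2 (border 'bc')
j=4 s[j]='b': π[4]=3 (border 'bcb')
j=5 s[j]='c': π[5]=4 (border 'bcbc')
j=6 s[j]='a': k: 4→2→0; π[6]=0 (border '')
j=7 s[j]='a': π[7]=0 (border '')
j=8 s[j]='b': π[8]=1 (border 'b')
j=9 s[j]='a': k: 1→0; π[9]=0 (border '')
j=10 s[j]='a': π[10]=0 (border '')
j=11 s[j]='c': π[11]=0 (border '')
j=12 s[j]='c': π[12]=0 (border '')
j=13 s[j]='c': π[13]=0 (border '')
j=14 s[j]='a': π[14]=0 (border '')
j=15 s[j]='a': π[15]=0 (border '')
j=16 s[j]='b': π[16]=1 (border 'b')
j=17 s[j]='b': k: 1→0; π[17]=1 (border 'b')
j=18 s[j]='c': π[18]=2 (border 'bc')
j=19 s[j]='b': π[19]=3 (border 'bcb')
j=20 s[j]='a': k: 3→1→0; π[20]=0 (border '')
j=21 s[j]='a': π[21]=0 (border '')
j=22 s[j]='b': π[22]=1 (border 'b')
j=23 s[j]='a': k: 1→0; π[23]=0 (border '')
j=24 s[j]='c': π[24]=0 (border '')
j=25 s[j]='b': π[25]=1 (border 'b')
j=26 s[j]='b': k: 1→0; π[26]=1 (border 'b')
j=27 s[j]='c': π[27]=2 (border 'bc')
j=28 s[j]='c': k: 2→0; π[28]=0 (border '')
j=29 s[j]='b': π[29]=1 (border 'b')
j=30 s[j]='b': k: 1→0; π[30]=1 (border 'b')

[0, 0, 1, 2, 3, 4, 0, 0, 1, 0, 0, 0, 0, 0, 0, 0, 1, 1, 2, 3, 0, 0, 1, 0, 0, 1, 1, 2, 0, 1, 1]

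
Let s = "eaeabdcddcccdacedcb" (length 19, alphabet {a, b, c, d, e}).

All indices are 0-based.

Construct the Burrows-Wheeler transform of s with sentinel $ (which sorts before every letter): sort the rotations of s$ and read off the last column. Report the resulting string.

bedecaddccdacedbca$c

rank  rotation              last
    0  $eaeabdcddcccdacedcb  b
    1  abdcddcccdacedcb$eae  e
    2  acedcb$eaeabdcddcccd  d
    3  aeabdcddcccdacedcb$e  e
    4  b$eaeabdcddcccdacedc  c
    5  bdcddcccdacedcb$eaea  a
    6  cb$eaeabdcddcccdaced  d
    7  cccdacedcb$eaeabdcdd  d
    8  ccdacedcb$eaeabdcddc  c
    9  cdacedcb$eaeabdcddcc  c
   10  cddcccdacedcb$eaeabd  d
   11  cedcb$eaeabdcddcccda  a
   12  dacedcb$eaeabdcddccc  c
   13  dcb$eaeabdcddcccdace  e
   14  dcccdacedcb$eaeabdcd  d
   15  dcddcccdacedcb$eaeab  b
   16  ddcccdacedcb$eaeabdc  c
   17  eabdcddcccdacedcb$ea  a
   18  eaeabdcddcccdacedcb$  $
   19  edcb$eaeabdcddcccdac  c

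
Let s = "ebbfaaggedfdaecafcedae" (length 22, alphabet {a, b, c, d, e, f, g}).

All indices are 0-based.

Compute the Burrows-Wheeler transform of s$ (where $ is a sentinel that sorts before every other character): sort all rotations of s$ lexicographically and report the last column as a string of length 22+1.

efddcaebefefea$acgbadga

rank  rotation                 last
    0  $ebbfaaggedfdaecafcedae  e
    1  aaggedfdaecafcedae$ebbf  f
    2  ae$ebbfaaggedfdaecafced  d
    3  aecafcedae$ebbfaaggedfd  d
    4  afcedae$ebbfaaggedfdaec  c
    5  aggedfdaecafcedae$ebbfa  a
    6  bbfaaggedfdaecafcedae$e  e
    7  bfaaggedfdaecafcedae$eb  b
    8  cafcedae$ebbfaaggedfdae  e
    9  cedae$ebbfaaggedfdaecaf  f
   10  dae$ebbfaaggedfdaecafce  e
   11  daecafcedae$ebbfaaggedf  f
   12  dfdaecafcedae$ebbfaagge  e
   13  e$ebbfaaggedfdaecafceda  a
   14  ebbfaaggedfdaecafcedae$  $
   15  ecafcedae$ebbfaaggedfda  a
   16  edae$ebbfaaggedfdaecafc  c
   17  edfdaecafcedae$ebbfaagg  g
   18  faaggedfdaecafcedae$ebb  b
   19  fcedae$ebbfaaggedfdaeca  a
   20  fdaecafcedae$ebbfaagged  d
   21  gedfdaecafcedae$ebbfaag  g
   22  ggedfdaecafcedae$ebbfaa  a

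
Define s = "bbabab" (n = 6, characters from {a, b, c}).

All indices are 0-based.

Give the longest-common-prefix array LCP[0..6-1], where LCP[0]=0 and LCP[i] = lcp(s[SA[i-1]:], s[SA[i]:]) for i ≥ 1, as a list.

rank→(start, suffix):
  0 → (4, 'ab')
  1 → (2, 'abab')
  2 → (5, 'b')
  3 → (3, 'bab')
  4 → (1, 'babab')
  5 → (0, 'bbabab')

SA = [4, 2, 5, 3, 1, 0]
rank  pair      lcp
   1  s[4:],s[2:]  2  'ab'
   2  s[2:],s[5:]  0  ''
   3  s[5:],s[3:]  1  'b'
   4  s[3:],s[1:]  3  'bab'
   5  s[1:],s[0:]  1  'b'

[0, 2, 0, 1, 3, 1]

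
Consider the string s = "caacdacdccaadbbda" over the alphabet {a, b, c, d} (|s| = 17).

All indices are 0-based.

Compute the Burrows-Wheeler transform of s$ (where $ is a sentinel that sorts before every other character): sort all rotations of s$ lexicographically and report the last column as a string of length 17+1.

adccadadb$cdaabcac

rank  rotation            last
    0  $caacdacdccaadbbda  a
    1  a$caacdacdccaadbbd  d
    2  aacdacdccaadbbda$c  c
    3  aadbbda$caacdacdcc  c
    4  acdacdccaadbbda$ca  a
    5  acdccaadbbda$caacd  d
    6  adbbda$caacdacdcca  a
    7  bbda$caacdacdccaad  d
    8  bda$caacdacdccaadb  b
    9  caacdacdccaadbbda$  $
   10  caadbbda$caacdacdc  c
   11  ccaadbbda$caacdacd  d
   12  cdacdccaadbbda$caa  a
   13  cdccaadbbda$caacda  a
   14  da$caacdacdccaadbb  b
   15  dacdccaadbbda$caac  c
   16  dbbda$caacdacdccaa  a
   17  dccaadbbda$caacdac  c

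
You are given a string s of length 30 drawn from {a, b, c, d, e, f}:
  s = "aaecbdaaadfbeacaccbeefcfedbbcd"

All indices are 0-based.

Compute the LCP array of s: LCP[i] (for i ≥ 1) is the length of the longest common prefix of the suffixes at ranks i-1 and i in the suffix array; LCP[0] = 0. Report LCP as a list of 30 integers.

sorted suffixes:
  #0 SA[0]=6  'aaadfbeacaccbeefcfedbbcd'
  #1 SA[1]=7  'aadfbeacaccbeefcfedbbcd'
  #2 SA[2]=0  'aaecbdaaadfbeacaccbeefcfedbbcd'
  #3 SA[3]=13  'acaccbeefcfedbbcd'
  #4 SA[4]=15  'accbeefcfedbbcd'
  #5 SA[5]=8  'adfbeacaccbeefcfedbbcd'
  #6 SA[6]=1  'aecbdaaadfbeacaccbeefcfedbbcd'
  #7 SA[7]=26  'bbcd'
  #8 SA[8]=27  'bcd'
  #9 SA[9]=4  'bdaaadfbeacaccbeefcfedbbcd'
  #10 SA[10]=11  'beacaccbeefcfedbbcd'
  #11 SA[11]=18  'beefcfedbbcd'
  #12 SA[12]=14  'caccbeefcfedbbcd'
  #13 SA[13]=3  'cbdaaadfbeacaccbeefcfedbbcd'
  #14 SA[14]=17  'cbeefcfedbbcd'
  #15 SA[15]=16  'ccbeefcfedbbcd'
  #16 SA[16]=28  'cd'
  #17 SA[17]=22  'cfedbbcd'
  #18 SA[18]=29  'd'
  #19 SA[19]=5  'daaadfbeacaccbeefcfedbbcd'
  #20 SA[20]=25  'dbbcd'
  #21 SA[21]=9  'dfbeacaccbeefcfedbbcd'
  #22 SA[22]=12  'eacaccbeefcfedbbcd'
  #23 SA[23]=2  'ecbdaaadfbeacaccbeefcfedbbcd'
  #24 SA[24]=24  'edbbcd'
  #25 SA[25]=19  'eefcfedbbcd'
  #26 SA[26]=20  'efcfedbbcd'
  #27 SA[27]=10  'fbeacaccbeefcfedbbcd'
  #28 SA[28]=21  'fcfedbbcd'
  #29 SA[29]=23  'fedbbcd'

SA = [6, 7, 0, 13, 15, 8, 1, 26, 27, 4, 11, 18, 14, 3, 17, 16, 28, 22, 29, 5, 25, 9, 12, 2, 24, 19, 20, 10, 21, 23]
i: (SA[i-1],SA[i]) lcp shared
  1: (6,7) 2 'aa'
  2: (7,0) 2 'aa'
  3: (0,13) 1 'a'
  4: (13,15) 2 'ac'
  5: (15,8) 1 'a'
  6: (8,1) 1 'a'
  7: (1,26) 0 ''
  8: (26,27) 1 'b'
  9: (27,4) 1 'b'
  10: (4,11) 1 'b'
  11: (11,18) 2 'be'
  12: (18,14) 0 ''
  13: (14,3) 1 'c'
  14: (3,17) 2 'cb'
  15: (17,16) 1 'c'
  16: (16,28) 1 'c'
  17: (28,22) 1 'c'
  18: (22,29) 0 ''
  19: (29,5) 1 'd'
  20: (5,25) 1 'd'
  21: (25,9) 1 'd'
  22: (9,12) 0 ''
  23: (12,2) 1 'e'
  24: (2,24) 1 'e'
  25: (24,19) 1 'e'
  26: (19,20) 1 'e'
  27: (20,10) 0 ''
  28: (10,21) 1 'f'
  29: (21,23) 1 'f'

[0, 2, 2, 1, 2, 1, 1, 0, 1, 1, 1, 2, 0, 1, 2, 1, 1, 1, 0, 1, 1, 1, 0, 1, 1, 1, 1, 0, 1, 1]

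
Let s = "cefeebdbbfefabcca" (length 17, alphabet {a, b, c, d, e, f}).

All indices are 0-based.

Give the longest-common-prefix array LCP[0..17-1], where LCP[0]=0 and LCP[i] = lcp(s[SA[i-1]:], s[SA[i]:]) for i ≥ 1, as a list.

sorted suffixes:
  #0 SA[0]=16  'a'
  #1 SA[1]=12  'abcca'
  #2 SA[2]=7  'bbfefabcca'
  #3 SA[3]=13  'bcca'
  #4 SA[4]=5  'bdbbfefabcca'
  #5 SA[5]=8  'bfefabcca'
  #6 SA[6]=15  'ca'
  #7 SA[7]=14  'cca'
  #8 SA[8]=0  'cefeebdbbfefabcca'
  #9 SA[9]=6  'dbbfefabcca'
  #10 SA[10]=4  'ebdbbfefabcca'
  #11 SA[11]=3  'eebdbbfefabcca'
  #12 SA[12]=10  'efabcca'
  #13 SA[13]=1  'efeebdbbfefabcca'
  #14 SA[14]=11  'fabcca'
  #15 SA[15]=2  'feebdbbfefabcca'
  #16 SA[16]=9  'fefabcca'

SA = [16, 12, 7, 13, 5, 8, 15, 14, 0, 6, 4, 3, 10, 1, 11, 2, 9]
[i] adj suffixes → lcp
  [1] 16/12 → 1 ('a')
  [2] 12/7 → 0 ('')
  [3] 7/13 → 1 ('b')
  [4] 13/5 → 1 ('b')
  [5] 5/8 → 1 ('b')
  [6] 8/15 → 0 ('')
  [7] 15/14 → 1 ('c')
  [8] 14/0 → 1 ('c')
  [9] 0/6 → 0 ('')
  [10] 6/4 → 0 ('')
  [11] 4/3 → 1 ('e')
  [12] 3/10 → 1 ('e')
  [13] 10/1 → 2 ('ef')
  [14] 1/11 → 0 ('')
  [15] 11/2 → 1 ('f')
  [16] 2/9 → 2 ('fe')

[0, 1, 0, 1, 1, 1, 0, 1, 1, 0, 0, 1, 1, 2, 0, 1, 2]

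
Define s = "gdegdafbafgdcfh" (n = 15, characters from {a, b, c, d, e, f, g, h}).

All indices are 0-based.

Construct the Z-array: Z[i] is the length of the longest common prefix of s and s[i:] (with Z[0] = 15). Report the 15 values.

[15, 0, 0, 2, 0, 0, 0, 0, 0, 0, 2, 0, 0, 0, 0]

Z[0]=15
i=1: fresh scan; Z[1]=0
i=2: fresh scan; Z[2]=0
i=3: fresh scan; Z[3]=2 extend→box=[3,5)
i=4: min(r-i=1, Z[1]=0)=0; Z[4]=0
i=5: fresh scan; Z[5]=0
i=6: fresh scan; Z[6]=0
i=7: fresh scan; Z[7]=0
i=8: fresh scan; Z[8]=0
i=9: fresh scan; Z[9]=0
i=10: fresh scan; Z[10]=2 extend→box=[10,12)
i=11: min(r-i=1, Z[1]=0)=0; Z[11]=0
i=12: fresh scan; Z[12]=0
i=13: fresh scan; Z[13]=0
i=14: fresh scan; Z[14]=0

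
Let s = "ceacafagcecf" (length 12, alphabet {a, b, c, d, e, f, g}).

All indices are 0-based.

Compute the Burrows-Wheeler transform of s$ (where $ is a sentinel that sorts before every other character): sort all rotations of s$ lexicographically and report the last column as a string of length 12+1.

fecfa$gecccaa

rank  rotation       last
    0  $ceacafagcecf  f
    1  acafagcecf$ce  e
    2  afagcecf$ceac  c
    3  agcecf$ceacaf  f
    4  cafagcecf$cea  a
    5  ceacafagcecf$  $
    6  cecf$ceacafag  g
    7  cf$ceacafagce  e
    8  eacafagcecf$c  c
    9  ecf$ceacafagc  c
   10  f$ceacafagcec  c
   11  fagcecf$ceaca  a
   12  gcecf$ceacafa  a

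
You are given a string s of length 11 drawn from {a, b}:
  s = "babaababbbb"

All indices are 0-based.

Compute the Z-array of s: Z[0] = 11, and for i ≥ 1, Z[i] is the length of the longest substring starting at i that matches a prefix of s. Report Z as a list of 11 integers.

[11, 0, 2, 0, 0, 3, 0, 1, 1, 1, 1]

Z[0]=11
i=1: i≥r, start 0; Z[1]=0
i=2: i≥r, start 0; Z[2]=2 grow→box=[2,4)
i=3: min(r-i=1, Z[1]=0)=0; Z[3]=0
i=4: i≥r, start 0; Z[4]=0
i=5: i≥r, start 0; Z[5]=3 grow→box=[5,8)
i=6: min(r-i=2, Z[1]=0)=0; Z[6]=0
i=7: min(r-i=1, Z[2]=2)=1; Z[7]=1
i=8: i≥r, start 0; Z[8]=1 grow→box=[8,9)
i=9: i≥r, start 0; Z[9]=1 grow→box=[9,10)
i=10: i≥r, start 0; Z[10]=1 grow→box=[10,11)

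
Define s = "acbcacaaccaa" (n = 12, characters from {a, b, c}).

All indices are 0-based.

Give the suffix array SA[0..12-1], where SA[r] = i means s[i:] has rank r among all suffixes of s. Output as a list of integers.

rank | idx | suffix
   0 |  11 | a
   1 |  10 | aa
   2 |   6 | aaccaa
   3 |   4 | acaaccaa
   4 |   0 | acbcacaaccaa
   5 |   7 | accaa
   6 |   2 | bcacaaccaa
   7 |   9 | caa
   8 |   5 | caaccaa
   9 |   3 | cacaaccaa
  10 |   1 | cbcacaaccaa
  11 |   8 | ccaa

[11, 10, 6, 4, 0, 7, 2, 9, 5, 3, 1, 8]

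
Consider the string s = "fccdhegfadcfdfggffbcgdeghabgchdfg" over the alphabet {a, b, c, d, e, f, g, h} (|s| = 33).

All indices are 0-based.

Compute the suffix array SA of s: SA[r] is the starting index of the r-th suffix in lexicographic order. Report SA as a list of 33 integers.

rank | idx | suffix
   0 |  25 | abgchdfg
   1 |   8 | adcfdfggffbcgdeghabgchdfg
   2 |  18 | bcgdeghabgchdfg
   3 |  26 | bgchdfg
   4 |   1 | ccdhegfadcfdfggffbcgdeghabgchdfg
   5 |   2 | cdhegfadcfdfggffbcgdeghabgchdfg
   6 |  10 | cfdfggffbcgdeghabgchdfg
   7 |  19 | cgdeghabgchdfg
   8 |  28 | chdfg
   9 |   9 | dcfdfggffbcgdeghabgchdfg
  10 |  21 | deghabgchdfg
  11 |  30 | dfg
  12 |  12 | dfggffbcgdeghabgchdfg
  13 |   3 | dhegfadcfdfggffbcgdeghabgchdfg
  14 |   5 | egfadcfdfggffbcgdeghabgchdfg
  15 |  22 | eghabgchdfg
  16 |   7 | fadcfdfggffbcgdeghabgchdfg
  17 |  17 | fbcgdeghabgchdfg
  18 |   0 | fccdhegfadcfdfggffbcgdeghabgchdfg
  19 |  11 | fdfggffbcgdeghabgchdfg
  20 |  16 | ffbcgdeghabgchdfg
  21 |  31 | fg
  22 |  13 | fggffbcgdeghabgchdfg
  23 |  32 | g
  24 |  27 | gchdfg
  25 |  20 | gdeghabgchdfg
  26 |   6 | gfadcfdfggffbcgdeghabgchdfg
  27 |  15 | gffbcgdeghabgchdfg
  28 |  14 | ggffbcgdeghabgchdfg
  29 |  23 | ghabgchdfg
  30 |  24 | habgchdfg
  31 |  29 | hdfg
  32 |   4 | hegfadcfdfggffbcgdeghabgchdfg

[25, 8, 18, 26, 1, 2, 10, 19, 28, 9, 21, 30, 12, 3, 5, 22, 7, 17, 0, 11, 16, 31, 13, 32, 27, 20, 6, 15, 14, 23, 24, 29, 4]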